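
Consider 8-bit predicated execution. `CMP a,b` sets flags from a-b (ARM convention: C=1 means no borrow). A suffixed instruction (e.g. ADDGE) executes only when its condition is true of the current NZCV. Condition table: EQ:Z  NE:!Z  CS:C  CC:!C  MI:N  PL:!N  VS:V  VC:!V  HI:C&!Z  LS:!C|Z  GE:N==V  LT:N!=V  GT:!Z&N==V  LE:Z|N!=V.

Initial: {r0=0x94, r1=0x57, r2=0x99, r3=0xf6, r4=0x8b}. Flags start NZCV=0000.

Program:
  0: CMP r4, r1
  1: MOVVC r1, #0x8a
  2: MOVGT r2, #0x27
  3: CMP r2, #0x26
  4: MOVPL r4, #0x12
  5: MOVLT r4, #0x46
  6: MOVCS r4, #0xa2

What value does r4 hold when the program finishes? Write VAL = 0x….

0: ✓ CMP  NZCV=0011
1: · MOVVC
2: · MOVGT
3: ✓ CMP  NZCV=0011
4: ✓ MOVPL  r4←0x12
5: ✓ MOVLT  r4←0x46
6: ✓ MOVCS  r4←0xa2

VAL = 0xa2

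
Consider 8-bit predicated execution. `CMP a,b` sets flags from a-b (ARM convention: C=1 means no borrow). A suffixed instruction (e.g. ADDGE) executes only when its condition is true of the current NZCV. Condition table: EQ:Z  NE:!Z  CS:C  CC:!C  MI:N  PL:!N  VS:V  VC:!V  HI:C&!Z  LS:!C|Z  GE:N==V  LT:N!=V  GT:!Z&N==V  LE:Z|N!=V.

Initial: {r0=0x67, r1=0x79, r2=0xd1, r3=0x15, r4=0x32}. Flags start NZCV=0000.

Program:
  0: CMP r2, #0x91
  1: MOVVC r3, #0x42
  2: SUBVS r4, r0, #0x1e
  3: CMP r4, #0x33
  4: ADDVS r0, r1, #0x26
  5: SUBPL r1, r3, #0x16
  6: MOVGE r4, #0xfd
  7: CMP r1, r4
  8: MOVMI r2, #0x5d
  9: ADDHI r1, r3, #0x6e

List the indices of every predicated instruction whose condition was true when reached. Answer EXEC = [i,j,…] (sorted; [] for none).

EXEC = [1,9]

0: ✓ CMP  NZCV=0010
1: ✓ MOVVC  r3←0x42
2: · SUBVS
3: ✓ CMP  NZCV=1000
4: · ADDVS
5: · SUBPL
6: · MOVGE
7: ✓ CMP  NZCV=0010
8: · MOVMI
9: ✓ ADDHI  r1←0xb0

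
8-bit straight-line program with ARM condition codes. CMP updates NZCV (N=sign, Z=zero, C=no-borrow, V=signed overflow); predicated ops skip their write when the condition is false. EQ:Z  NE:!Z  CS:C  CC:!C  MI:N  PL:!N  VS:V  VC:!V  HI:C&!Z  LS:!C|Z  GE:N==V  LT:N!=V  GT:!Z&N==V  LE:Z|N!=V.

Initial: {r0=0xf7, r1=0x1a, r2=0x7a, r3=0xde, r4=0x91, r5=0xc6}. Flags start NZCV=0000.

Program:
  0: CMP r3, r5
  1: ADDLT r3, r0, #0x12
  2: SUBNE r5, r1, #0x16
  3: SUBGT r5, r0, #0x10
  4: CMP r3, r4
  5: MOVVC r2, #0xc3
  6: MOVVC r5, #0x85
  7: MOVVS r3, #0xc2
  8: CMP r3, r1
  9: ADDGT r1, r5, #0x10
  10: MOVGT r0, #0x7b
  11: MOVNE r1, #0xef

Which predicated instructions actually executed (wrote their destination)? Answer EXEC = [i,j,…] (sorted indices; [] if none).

0: ✓ CMP  NZCV=0010
1: · ADDLT
2: ✓ SUBNE  r5←0x04
3: ✓ SUBGT  r5←0xe7
4: ✓ CMP  NZCV=0010
5: ✓ MOVVC  r2←0xc3
6: ✓ MOVVC  r5←0x85
7: · MOVVS
8: ✓ CMP  NZCV=1010
9: · ADDGT
10: · MOVGT
11: ✓ MOVNE  r1←0xef

EXEC = [2,3,5,6,11]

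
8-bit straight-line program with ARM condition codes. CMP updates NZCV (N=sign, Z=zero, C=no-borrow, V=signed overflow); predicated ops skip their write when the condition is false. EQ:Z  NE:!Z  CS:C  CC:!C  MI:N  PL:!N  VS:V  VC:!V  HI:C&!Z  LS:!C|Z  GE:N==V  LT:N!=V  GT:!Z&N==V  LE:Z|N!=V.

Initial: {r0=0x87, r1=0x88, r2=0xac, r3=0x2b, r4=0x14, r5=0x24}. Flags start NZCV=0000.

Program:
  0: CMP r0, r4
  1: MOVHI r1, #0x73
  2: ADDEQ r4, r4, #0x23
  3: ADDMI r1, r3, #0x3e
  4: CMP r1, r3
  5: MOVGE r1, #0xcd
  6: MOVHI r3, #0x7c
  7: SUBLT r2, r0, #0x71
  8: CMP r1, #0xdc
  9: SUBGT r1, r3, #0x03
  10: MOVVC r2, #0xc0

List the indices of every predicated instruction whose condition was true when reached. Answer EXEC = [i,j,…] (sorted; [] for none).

EXEC = [1,5,6,10]

0: ✓ CMP  NZCV=0011
1: ✓ MOVHI  r1←0x73
2: · ADDEQ
3: · ADDMI
4: ✓ CMP  NZCV=0010
5: ✓ MOVGE  r1←0xcd
6: ✓ MOVHI  r3←0x7c
7: · SUBLT
8: ✓ CMP  NZCV=1000
9: · SUBGT
10: ✓ MOVVC  r2←0xc0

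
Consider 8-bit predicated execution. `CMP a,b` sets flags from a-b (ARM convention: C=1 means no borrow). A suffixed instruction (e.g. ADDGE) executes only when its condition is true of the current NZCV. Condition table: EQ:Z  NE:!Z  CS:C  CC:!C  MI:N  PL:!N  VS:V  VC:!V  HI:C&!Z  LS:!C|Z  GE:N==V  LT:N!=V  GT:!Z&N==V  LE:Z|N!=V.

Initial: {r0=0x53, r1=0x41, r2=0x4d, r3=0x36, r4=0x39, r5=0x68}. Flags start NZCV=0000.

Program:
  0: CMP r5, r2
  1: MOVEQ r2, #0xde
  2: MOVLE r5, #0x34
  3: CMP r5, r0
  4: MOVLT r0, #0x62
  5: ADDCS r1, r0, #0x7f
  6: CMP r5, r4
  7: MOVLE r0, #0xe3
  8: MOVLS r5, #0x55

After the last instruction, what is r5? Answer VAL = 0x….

VAL = 0x68

[0] flags=0010 → (cmp)
[1] flags=0010 EQ?F → skip
[2] flags=0010 LE?F → skip
[3] flags=0010 → (cmp)
[4] flags=0010 LT?F → skip
[5] flags=0010 CS?T → r1=0xd2
[6] flags=0010 → (cmp)
[7] flags=0010 LE?F → skip
[8] flags=0010 LS?F → skip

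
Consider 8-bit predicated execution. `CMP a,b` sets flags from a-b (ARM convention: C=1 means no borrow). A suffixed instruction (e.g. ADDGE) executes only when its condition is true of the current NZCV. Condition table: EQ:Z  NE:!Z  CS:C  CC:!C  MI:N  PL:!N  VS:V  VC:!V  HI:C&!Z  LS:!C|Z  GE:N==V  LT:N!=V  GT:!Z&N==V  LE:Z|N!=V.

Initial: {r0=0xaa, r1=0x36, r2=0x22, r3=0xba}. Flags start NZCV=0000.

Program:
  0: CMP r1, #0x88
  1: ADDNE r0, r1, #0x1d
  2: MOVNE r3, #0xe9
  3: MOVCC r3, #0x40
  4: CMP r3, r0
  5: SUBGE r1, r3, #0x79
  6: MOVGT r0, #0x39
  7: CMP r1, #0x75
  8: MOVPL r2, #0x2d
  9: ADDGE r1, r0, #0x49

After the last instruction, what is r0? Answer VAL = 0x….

VAL = 0x53

0: ✓ CMP  NZCV=1001
1: ✓ ADDNE  r0←0x53
2: ✓ MOVNE  r3←0xe9
3: ✓ MOVCC  r3←0x40
4: ✓ CMP  NZCV=1000
5: · SUBGE
6: · MOVGT
7: ✓ CMP  NZCV=1000
8: · MOVPL
9: · ADDGE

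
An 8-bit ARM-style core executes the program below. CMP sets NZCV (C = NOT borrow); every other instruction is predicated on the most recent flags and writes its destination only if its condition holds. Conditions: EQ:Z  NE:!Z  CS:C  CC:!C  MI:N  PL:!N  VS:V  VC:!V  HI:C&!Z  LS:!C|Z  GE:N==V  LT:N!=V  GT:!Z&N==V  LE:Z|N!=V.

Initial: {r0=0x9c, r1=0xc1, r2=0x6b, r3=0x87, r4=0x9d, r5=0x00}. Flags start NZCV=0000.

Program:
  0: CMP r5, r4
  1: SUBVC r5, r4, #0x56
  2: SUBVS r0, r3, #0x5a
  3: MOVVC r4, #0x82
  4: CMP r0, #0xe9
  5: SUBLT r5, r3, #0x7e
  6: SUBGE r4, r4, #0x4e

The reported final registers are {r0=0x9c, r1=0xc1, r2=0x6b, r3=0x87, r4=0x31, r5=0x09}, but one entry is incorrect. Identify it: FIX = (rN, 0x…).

FIX = (r4, 0x82)

[0] flags=0000 → (cmp)
[1] flags=0000 VC?T → r5=0x47
[2] flags=0000 VS?F → skip
[3] flags=0000 VC?T → r4=0x82
[4] flags=1000 → (cmp)
[5] flags=1000 LT?T → r5=0x09
[6] flags=1000 GE?F → skip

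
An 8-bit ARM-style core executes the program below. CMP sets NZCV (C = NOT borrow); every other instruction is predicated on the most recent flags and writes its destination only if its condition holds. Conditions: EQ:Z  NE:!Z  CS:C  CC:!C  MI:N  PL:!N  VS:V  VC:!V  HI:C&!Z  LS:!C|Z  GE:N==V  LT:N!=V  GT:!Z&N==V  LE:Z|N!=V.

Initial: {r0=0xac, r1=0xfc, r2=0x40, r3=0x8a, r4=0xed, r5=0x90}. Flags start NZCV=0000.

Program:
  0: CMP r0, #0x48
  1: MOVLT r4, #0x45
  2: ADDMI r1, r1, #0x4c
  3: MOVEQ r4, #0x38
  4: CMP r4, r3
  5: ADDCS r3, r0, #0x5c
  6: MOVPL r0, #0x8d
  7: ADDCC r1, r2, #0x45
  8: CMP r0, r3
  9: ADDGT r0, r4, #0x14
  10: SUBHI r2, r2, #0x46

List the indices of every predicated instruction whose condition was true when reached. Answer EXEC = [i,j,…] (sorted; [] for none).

0: ✓ CMP  NZCV=0011
1: ✓ MOVLT  r4←0x45
2: · ADDMI
3: · MOVEQ
4: ✓ CMP  NZCV=1001
5: · ADDCS
6: · MOVPL
7: ✓ ADDCC  r1←0x85
8: ✓ CMP  NZCV=0010
9: ✓ ADDGT  r0←0x59
10: ✓ SUBHI  r2←0xfa

EXEC = [1,7,9,10]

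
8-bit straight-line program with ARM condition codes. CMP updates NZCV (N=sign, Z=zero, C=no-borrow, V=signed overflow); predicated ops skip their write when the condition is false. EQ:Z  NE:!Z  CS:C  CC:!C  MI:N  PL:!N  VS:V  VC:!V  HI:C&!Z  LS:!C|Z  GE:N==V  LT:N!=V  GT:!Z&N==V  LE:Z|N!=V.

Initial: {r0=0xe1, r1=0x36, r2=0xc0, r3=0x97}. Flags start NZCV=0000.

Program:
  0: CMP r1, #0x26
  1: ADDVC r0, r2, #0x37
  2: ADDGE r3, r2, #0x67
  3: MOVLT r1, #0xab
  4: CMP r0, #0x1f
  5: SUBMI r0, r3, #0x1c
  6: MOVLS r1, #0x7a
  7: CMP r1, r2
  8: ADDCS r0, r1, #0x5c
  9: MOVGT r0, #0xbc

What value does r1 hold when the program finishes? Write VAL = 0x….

VAL = 0x36

0: ✓ CMP  NZCV=0010
1: ✓ ADDVC  r0←0xf7
2: ✓ ADDGE  r3←0x27
3: · MOVLT
4: ✓ CMP  NZCV=1010
5: ✓ SUBMI  r0←0x0b
6: · MOVLS
7: ✓ CMP  NZCV=0000
8: · ADDCS
9: ✓ MOVGT  r0←0xbc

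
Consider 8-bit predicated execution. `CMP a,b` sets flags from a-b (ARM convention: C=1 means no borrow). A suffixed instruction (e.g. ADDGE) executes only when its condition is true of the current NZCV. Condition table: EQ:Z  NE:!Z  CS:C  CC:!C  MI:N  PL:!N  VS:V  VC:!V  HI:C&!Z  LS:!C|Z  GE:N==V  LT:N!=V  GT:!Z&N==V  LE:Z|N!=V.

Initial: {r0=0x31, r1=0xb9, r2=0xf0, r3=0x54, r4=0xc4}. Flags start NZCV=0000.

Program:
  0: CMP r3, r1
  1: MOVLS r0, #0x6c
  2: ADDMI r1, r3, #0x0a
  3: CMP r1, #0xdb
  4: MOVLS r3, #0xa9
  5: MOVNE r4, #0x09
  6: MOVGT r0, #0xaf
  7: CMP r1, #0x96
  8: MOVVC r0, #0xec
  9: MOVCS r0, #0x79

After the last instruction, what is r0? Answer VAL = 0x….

VAL = 0xaf

[0] flags=1001 → (cmp)
[1] flags=1001 LS?T → r0=0x6c
[2] flags=1001 MI?T → r1=0x5e
[3] flags=1001 → (cmp)
[4] flags=1001 LS?T → r3=0xa9
[5] flags=1001 NE?T → r4=0x09
[6] flags=1001 GT?T → r0=0xaf
[7] flags=1001 → (cmp)
[8] flags=1001 VC?F → skip
[9] flags=1001 CS?F → skip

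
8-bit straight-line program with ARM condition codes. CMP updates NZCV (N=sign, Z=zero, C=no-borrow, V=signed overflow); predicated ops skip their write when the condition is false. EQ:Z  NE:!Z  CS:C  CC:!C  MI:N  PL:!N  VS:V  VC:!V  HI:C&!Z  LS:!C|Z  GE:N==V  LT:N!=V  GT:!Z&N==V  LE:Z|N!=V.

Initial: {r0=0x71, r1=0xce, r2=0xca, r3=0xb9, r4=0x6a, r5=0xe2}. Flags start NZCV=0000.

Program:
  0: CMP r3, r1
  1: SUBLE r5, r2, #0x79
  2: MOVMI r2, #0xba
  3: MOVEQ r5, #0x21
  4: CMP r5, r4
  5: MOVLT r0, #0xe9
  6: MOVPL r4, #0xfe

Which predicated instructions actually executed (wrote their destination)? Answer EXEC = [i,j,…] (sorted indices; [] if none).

EXEC = [1,2,5]

0: ✓ CMP  NZCV=1000
1: ✓ SUBLE  r5←0x51
2: ✓ MOVMI  r2←0xba
3: · MOVEQ
4: ✓ CMP  NZCV=1000
5: ✓ MOVLT  r0←0xe9
6: · MOVPL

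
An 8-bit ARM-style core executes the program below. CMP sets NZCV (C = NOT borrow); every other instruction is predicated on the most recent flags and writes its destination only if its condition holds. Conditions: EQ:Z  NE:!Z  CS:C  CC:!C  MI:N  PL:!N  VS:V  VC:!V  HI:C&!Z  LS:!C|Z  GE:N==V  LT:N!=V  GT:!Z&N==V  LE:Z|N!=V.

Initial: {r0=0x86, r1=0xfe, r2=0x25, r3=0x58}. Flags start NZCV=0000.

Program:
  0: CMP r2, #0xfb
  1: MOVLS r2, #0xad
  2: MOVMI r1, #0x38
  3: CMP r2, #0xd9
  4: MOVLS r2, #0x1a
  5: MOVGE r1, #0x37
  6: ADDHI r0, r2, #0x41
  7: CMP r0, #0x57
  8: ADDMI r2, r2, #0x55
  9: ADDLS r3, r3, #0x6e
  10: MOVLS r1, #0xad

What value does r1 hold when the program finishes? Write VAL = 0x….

[0] flags=0000 → (cmp)
[1] flags=0000 LS?T → r2=0xad
[2] flags=0000 MI?F → skip
[3] flags=1000 → (cmp)
[4] flags=1000 LS?T → r2=0x1a
[5] flags=1000 GE?F → skip
[6] flags=1000 HI?F → skip
[7] flags=0011 → (cmp)
[8] flags=0011 MI?F → skip
[9] flags=0011 LS?F → skip
[10] flags=0011 LS?F → skip

VAL = 0xfe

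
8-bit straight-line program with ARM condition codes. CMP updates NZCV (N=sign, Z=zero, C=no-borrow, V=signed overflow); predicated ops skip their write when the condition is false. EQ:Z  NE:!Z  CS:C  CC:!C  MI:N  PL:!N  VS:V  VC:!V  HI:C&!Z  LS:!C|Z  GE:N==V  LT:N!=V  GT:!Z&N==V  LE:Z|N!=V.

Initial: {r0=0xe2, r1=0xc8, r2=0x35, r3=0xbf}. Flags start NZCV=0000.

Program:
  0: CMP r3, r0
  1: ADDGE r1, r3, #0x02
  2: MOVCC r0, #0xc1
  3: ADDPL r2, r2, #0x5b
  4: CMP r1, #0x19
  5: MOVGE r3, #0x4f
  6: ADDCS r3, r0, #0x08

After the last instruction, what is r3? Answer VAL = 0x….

VAL = 0xc9

0: ✓ CMP  NZCV=1000
1: · ADDGE
2: ✓ MOVCC  r0←0xc1
3: · ADDPL
4: ✓ CMP  NZCV=1010
5: · MOVGE
6: ✓ ADDCS  r3←0xc9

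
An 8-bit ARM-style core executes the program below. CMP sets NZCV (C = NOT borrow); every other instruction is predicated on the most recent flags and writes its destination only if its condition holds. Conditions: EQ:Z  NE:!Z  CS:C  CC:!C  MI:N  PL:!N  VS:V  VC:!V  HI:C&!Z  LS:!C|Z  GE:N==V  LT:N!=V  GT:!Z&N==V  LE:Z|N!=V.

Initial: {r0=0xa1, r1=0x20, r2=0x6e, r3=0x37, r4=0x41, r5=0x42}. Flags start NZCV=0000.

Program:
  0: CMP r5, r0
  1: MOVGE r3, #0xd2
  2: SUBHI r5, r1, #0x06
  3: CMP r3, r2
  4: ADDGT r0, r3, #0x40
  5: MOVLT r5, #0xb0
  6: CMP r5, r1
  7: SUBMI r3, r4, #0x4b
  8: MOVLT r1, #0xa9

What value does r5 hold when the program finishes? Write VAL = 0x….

VAL = 0xb0

[0] flags=1001 → (cmp)
[1] flags=1001 GE?T → r3=0xd2
[2] flags=1001 HI?F → skip
[3] flags=0011 → (cmp)
[4] flags=0011 GT?F → skip
[5] flags=0011 LT?T → r5=0xb0
[6] flags=1010 → (cmp)
[7] flags=1010 MI?T → r3=0xf6
[8] flags=1010 LT?T → r1=0xa9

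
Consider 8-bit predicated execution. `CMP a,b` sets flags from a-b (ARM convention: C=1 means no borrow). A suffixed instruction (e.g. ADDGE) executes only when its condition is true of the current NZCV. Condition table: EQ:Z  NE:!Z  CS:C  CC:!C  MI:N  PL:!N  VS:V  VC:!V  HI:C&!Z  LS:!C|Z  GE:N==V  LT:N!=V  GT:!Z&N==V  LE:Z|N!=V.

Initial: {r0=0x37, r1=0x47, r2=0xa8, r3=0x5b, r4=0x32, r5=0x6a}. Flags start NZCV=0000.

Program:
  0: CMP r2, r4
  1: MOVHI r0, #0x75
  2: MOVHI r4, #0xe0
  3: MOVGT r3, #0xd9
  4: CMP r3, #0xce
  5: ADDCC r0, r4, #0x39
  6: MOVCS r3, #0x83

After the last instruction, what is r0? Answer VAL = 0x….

VAL = 0x19

[0] flags=0011 → (cmp)
[1] flags=0011 HI?T → r0=0x75
[2] flags=0011 HI?T → r4=0xe0
[3] flags=0011 GT?F → skip
[4] flags=1001 → (cmp)
[5] flags=1001 CC?T → r0=0x19
[6] flags=1001 CS?F → skip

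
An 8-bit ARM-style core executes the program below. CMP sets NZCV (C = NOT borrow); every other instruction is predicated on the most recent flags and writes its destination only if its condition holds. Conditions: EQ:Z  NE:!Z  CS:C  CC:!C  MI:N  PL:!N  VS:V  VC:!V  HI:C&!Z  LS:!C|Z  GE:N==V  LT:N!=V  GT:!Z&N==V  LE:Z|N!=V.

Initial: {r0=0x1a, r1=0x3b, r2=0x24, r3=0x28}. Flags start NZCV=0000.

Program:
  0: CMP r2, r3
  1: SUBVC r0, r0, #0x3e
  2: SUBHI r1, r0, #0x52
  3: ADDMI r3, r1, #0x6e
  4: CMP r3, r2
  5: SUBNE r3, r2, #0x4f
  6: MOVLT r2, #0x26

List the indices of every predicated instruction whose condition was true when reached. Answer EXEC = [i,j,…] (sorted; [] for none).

0: ✓ CMP  NZCV=1000
1: ✓ SUBVC  r0←0xdc
2: · SUBHI
3: ✓ ADDMI  r3←0xa9
4: ✓ CMP  NZCV=1010
5: ✓ SUBNE  r3←0xd5
6: ✓ MOVLT  r2←0x26

EXEC = [1,3,5,6]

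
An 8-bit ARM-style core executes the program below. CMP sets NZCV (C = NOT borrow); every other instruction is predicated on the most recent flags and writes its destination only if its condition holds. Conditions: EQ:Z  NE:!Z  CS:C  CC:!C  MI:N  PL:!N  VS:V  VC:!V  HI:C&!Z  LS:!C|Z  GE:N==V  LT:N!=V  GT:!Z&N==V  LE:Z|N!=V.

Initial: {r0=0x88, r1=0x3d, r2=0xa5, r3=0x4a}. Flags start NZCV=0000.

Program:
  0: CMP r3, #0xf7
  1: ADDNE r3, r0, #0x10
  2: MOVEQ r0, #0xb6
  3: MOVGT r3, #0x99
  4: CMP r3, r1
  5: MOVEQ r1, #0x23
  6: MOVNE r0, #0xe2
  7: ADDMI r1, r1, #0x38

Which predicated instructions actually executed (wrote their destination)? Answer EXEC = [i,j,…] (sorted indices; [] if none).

EXEC = [1,3,6]

[0] flags=0000 → (cmp)
[1] flags=0000 NE?T → r3=0x98
[2] flags=0000 EQ?F → skip
[3] flags=0000 GT?T → r3=0x99
[4] flags=0011 → (cmp)
[5] flags=0011 EQ?F → skip
[6] flags=0011 NE?T → r0=0xe2
[7] flags=0011 MI?F → skip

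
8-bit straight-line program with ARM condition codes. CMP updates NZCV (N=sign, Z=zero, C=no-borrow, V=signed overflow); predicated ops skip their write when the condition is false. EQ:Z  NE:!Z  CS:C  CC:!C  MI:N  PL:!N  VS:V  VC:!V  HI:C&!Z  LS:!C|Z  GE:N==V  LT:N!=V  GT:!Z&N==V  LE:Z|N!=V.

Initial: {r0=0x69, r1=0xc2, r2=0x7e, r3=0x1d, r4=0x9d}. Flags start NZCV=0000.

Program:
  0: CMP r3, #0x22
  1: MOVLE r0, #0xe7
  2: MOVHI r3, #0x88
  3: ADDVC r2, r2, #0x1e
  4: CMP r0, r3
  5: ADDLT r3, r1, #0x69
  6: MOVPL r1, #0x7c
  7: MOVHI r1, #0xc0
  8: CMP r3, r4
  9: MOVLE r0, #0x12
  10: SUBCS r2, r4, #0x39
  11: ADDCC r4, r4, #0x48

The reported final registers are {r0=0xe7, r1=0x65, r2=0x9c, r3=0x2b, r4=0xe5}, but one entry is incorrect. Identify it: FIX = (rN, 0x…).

FIX = (r1, 0xc0)

0: ✓ CMP  NZCV=1000
1: ✓ MOVLE  r0←0xe7
2: · MOVHI
3: ✓ ADDVC  r2←0x9c
4: ✓ CMP  NZCV=1010
5: ✓ ADDLT  r3←0x2b
6: · MOVPL
7: ✓ MOVHI  r1←0xc0
8: ✓ CMP  NZCV=1001
9: · MOVLE
10: · SUBCS
11: ✓ ADDCC  r4←0xe5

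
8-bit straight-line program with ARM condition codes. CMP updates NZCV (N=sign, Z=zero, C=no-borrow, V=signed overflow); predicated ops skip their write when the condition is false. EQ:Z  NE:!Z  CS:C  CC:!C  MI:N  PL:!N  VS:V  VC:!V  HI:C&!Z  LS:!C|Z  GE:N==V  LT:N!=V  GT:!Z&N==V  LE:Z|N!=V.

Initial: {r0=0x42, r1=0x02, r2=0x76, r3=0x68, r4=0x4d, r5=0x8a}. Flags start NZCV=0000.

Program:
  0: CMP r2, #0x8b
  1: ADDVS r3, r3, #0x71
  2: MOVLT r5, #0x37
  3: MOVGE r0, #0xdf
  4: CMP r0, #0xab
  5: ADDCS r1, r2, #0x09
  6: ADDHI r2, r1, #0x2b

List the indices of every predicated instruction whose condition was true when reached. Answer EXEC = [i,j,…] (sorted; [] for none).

[0] flags=1001 → (cmp)
[1] flags=1001 VS?T → r3=0xd9
[2] flags=1001 LT?F → skip
[3] flags=1001 GE?T → r0=0xdf
[4] flags=0010 → (cmp)
[5] flags=0010 CS?T → r1=0x7f
[6] flags=0010 HI?T → r2=0xaa

EXEC = [1,3,5,6]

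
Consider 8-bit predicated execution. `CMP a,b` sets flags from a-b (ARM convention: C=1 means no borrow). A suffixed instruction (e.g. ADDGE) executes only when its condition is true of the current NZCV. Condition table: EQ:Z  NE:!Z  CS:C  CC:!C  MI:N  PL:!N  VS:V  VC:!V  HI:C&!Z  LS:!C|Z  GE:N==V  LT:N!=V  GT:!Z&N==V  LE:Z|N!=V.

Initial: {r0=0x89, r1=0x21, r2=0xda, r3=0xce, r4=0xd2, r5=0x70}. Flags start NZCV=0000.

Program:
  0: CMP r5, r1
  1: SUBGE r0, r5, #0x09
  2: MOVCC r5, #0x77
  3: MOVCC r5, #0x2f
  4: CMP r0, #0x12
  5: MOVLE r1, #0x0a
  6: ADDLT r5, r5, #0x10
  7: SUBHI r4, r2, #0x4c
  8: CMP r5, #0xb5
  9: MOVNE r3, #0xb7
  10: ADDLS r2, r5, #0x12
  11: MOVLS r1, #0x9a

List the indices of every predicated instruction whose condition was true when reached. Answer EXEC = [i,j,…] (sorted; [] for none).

0: ✓ CMP  NZCV=0010
1: ✓ SUBGE  r0←0x67
2: · MOVCC
3: · MOVCC
4: ✓ CMP  NZCV=0010
5: · MOVLE
6: · ADDLT
7: ✓ SUBHI  r4←0x8e
8: ✓ CMP  NZCV=1001
9: ✓ MOVNE  r3←0xb7
10: ✓ ADDLS  r2←0x82
11: ✓ MOVLS  r1←0x9a

EXEC = [1,7,9,10,11]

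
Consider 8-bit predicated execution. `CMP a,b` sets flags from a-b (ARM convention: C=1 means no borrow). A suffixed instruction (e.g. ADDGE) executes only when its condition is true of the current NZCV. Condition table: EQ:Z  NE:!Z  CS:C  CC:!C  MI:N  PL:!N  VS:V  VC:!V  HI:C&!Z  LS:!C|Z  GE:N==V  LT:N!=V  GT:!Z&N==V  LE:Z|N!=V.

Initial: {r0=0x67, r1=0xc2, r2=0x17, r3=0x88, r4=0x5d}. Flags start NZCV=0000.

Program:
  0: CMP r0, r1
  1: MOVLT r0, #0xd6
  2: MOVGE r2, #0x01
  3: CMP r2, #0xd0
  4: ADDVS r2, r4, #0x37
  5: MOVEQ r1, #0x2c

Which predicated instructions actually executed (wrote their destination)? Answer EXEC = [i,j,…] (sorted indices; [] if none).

[0] flags=1001 → (cmp)
[1] flags=1001 LT?F → skip
[2] flags=1001 GE?T → r2=0x01
[3] flags=0000 → (cmp)
[4] flags=0000 VS?F → skip
[5] flags=0000 EQ?F → skip

EXEC = [2]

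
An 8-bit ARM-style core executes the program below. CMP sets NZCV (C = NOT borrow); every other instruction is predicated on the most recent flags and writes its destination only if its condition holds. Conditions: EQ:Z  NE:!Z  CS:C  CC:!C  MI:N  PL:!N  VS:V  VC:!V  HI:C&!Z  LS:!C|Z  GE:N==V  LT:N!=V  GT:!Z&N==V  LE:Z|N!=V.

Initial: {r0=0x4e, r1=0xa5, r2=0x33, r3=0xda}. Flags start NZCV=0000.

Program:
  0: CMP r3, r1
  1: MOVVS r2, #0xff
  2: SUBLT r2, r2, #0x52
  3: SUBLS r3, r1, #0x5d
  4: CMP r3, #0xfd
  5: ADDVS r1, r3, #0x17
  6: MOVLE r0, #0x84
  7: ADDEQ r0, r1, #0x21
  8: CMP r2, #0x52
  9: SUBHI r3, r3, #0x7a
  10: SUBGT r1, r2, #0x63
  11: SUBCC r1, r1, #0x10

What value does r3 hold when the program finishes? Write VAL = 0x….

0: ✓ CMP  NZCV=0010
1: · MOVVS
2: · SUBLT
3: · SUBLS
4: ✓ CMP  NZCV=1000
5: · ADDVS
6: ✓ MOVLE  r0←0x84
7: · ADDEQ
8: ✓ CMP  NZCV=1000
9: · SUBHI
10: · SUBGT
11: ✓ SUBCC  r1←0x95

VAL = 0xda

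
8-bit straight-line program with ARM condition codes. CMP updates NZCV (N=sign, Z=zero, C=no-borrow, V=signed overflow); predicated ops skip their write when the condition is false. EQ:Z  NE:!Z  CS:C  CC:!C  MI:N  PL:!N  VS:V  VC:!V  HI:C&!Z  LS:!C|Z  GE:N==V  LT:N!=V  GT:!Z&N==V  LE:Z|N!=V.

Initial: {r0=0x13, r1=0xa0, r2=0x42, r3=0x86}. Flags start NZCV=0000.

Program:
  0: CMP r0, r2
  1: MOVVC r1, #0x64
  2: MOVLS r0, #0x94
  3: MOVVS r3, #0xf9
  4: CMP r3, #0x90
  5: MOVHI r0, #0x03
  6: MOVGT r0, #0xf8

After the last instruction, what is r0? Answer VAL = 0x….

[0] flags=1000 → (cmp)
[1] flags=1000 VC?T → r1=0x64
[2] flags=1000 LS?T → r0=0x94
[3] flags=1000 VS?F → skip
[4] flags=1000 → (cmp)
[5] flags=1000 HI?F → skip
[6] flags=1000 GT?F → skip

VAL = 0x94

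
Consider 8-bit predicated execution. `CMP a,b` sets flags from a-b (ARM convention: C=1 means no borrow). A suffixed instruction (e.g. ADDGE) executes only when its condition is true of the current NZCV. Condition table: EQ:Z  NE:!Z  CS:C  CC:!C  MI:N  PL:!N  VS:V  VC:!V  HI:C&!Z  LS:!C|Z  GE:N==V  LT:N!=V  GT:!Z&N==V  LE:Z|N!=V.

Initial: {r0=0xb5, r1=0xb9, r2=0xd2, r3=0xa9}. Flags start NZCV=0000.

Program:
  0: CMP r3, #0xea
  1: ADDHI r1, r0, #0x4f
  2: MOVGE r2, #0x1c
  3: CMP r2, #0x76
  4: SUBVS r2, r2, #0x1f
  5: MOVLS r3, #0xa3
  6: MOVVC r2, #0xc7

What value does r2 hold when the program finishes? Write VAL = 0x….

VAL = 0xb3

[0] flags=1000 → (cmp)
[1] flags=1000 HI?F → skip
[2] flags=1000 GE?F → skip
[3] flags=0011 → (cmp)
[4] flags=0011 VS?T → r2=0xb3
[5] flags=0011 LS?F → skip
[6] flags=0011 VC?F → skip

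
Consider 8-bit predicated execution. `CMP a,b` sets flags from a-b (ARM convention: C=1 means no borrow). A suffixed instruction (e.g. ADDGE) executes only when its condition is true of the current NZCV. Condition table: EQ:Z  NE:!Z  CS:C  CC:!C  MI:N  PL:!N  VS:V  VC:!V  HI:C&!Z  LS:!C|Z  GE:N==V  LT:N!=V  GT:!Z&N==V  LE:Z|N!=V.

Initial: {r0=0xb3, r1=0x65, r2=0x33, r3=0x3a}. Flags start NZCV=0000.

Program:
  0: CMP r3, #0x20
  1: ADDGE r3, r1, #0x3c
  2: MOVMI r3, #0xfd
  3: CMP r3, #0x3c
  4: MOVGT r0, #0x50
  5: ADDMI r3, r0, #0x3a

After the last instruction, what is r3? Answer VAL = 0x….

0: ✓ CMP  NZCV=0010
1: ✓ ADDGE  r3←0xa1
2: · MOVMI
3: ✓ CMP  NZCV=0011
4: · MOVGT
5: · ADDMI

VAL = 0xa1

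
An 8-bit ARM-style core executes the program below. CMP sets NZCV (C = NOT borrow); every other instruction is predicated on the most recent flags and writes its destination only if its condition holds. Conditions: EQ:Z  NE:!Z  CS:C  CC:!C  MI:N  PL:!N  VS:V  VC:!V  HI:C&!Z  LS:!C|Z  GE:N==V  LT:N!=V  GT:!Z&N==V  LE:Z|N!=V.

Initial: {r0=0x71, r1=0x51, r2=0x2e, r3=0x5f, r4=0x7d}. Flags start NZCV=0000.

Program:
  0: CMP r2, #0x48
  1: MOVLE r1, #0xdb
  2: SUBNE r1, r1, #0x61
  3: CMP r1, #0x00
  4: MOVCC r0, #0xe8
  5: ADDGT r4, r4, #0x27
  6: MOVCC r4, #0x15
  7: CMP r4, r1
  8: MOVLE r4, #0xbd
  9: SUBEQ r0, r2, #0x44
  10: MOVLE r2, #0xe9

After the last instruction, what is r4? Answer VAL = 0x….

[0] flags=1000 → (cmp)
[1] flags=1000 LE?T → r1=0xdb
[2] flags=1000 NE?T → r1=0x7a
[3] flags=0010 → (cmp)
[4] flags=0010 CC?F → skip
[5] flags=0010 GT?T → r4=0xa4
[6] flags=0010 CC?F → skip
[7] flags=0011 → (cmp)
[8] flags=0011 LE?T → r4=0xbd
[9] flags=0011 EQ?F → skip
[10] flags=0011 LE?T → r2=0xe9

VAL = 0xbd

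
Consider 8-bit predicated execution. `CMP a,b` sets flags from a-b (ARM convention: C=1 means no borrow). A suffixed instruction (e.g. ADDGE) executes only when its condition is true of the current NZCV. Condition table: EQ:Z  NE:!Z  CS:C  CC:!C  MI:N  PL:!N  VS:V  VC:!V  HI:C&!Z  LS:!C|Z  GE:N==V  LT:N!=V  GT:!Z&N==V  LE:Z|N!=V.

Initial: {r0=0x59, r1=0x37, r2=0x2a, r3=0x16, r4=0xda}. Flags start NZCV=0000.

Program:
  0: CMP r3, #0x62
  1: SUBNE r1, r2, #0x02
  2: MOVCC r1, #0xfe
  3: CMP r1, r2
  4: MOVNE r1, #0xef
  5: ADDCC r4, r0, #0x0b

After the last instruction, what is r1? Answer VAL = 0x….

VAL = 0xef

0: ✓ CMP  NZCV=1000
1: ✓ SUBNE  r1←0x28
2: ✓ MOVCC  r1←0xfe
3: ✓ CMP  NZCV=1010
4: ✓ MOVNE  r1←0xef
5: · ADDCC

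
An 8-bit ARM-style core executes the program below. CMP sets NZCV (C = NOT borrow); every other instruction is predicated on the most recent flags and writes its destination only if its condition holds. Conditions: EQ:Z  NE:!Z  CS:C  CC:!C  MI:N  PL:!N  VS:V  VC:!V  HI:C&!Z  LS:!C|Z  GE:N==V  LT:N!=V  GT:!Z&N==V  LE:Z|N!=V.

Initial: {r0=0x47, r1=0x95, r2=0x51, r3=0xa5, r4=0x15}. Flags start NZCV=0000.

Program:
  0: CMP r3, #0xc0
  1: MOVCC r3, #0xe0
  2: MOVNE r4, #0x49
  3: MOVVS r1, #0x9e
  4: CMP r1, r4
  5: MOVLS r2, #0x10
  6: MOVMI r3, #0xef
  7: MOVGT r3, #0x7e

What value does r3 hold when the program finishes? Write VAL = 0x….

VAL = 0xe0

[0] flags=1000 → (cmp)
[1] flags=1000 CC?T → r3=0xe0
[2] flags=1000 NE?T → r4=0x49
[3] flags=1000 VS?F → skip
[4] flags=0011 → (cmp)
[5] flags=0011 LS?F → skip
[6] flags=0011 MI?F → skip
[7] flags=0011 GT?F → skip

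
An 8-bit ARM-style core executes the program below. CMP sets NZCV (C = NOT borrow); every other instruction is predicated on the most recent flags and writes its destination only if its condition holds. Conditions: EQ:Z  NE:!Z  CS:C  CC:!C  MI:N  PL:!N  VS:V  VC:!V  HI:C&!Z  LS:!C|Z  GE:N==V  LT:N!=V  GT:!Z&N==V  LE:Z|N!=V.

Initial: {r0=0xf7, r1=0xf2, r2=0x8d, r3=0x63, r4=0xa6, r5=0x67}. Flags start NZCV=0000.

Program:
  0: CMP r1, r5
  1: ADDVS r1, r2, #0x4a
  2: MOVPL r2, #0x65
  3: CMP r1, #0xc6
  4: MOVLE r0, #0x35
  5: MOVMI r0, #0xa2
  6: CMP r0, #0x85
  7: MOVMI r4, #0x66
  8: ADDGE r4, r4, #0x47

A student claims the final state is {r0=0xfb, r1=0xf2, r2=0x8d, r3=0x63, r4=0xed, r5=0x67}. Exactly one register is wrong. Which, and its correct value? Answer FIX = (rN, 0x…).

[0] flags=1010 → (cmp)
[1] flags=1010 VS?F → skip
[2] flags=1010 PL?F → skip
[3] flags=0010 → (cmp)
[4] flags=0010 LE?F → skip
[5] flags=0010 MI?F → skip
[6] flags=0010 → (cmp)
[7] flags=0010 MI?F → skip
[8] flags=0010 GE?T → r4=0xed

FIX = (r0, 0xf7)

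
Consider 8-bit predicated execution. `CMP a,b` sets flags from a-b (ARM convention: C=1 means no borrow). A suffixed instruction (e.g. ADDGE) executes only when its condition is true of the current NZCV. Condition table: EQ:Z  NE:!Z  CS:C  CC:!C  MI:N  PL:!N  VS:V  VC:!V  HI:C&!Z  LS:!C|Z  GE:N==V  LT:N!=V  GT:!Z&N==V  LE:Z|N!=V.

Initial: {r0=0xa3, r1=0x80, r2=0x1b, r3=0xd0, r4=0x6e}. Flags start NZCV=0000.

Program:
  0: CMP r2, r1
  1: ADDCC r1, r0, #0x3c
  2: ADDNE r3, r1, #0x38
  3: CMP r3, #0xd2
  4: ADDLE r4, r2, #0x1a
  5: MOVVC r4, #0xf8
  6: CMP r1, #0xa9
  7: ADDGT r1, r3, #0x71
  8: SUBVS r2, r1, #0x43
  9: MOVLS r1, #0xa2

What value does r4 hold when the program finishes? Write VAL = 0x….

0: ✓ CMP  NZCV=1001
1: ✓ ADDCC  r1←0xdf
2: ✓ ADDNE  r3←0x17
3: ✓ CMP  NZCV=0000
4: · ADDLE
5: ✓ MOVVC  r4←0xf8
6: ✓ CMP  NZCV=0010
7: ✓ ADDGT  r1←0x88
8: · SUBVS
9: · MOVLS

VAL = 0xf8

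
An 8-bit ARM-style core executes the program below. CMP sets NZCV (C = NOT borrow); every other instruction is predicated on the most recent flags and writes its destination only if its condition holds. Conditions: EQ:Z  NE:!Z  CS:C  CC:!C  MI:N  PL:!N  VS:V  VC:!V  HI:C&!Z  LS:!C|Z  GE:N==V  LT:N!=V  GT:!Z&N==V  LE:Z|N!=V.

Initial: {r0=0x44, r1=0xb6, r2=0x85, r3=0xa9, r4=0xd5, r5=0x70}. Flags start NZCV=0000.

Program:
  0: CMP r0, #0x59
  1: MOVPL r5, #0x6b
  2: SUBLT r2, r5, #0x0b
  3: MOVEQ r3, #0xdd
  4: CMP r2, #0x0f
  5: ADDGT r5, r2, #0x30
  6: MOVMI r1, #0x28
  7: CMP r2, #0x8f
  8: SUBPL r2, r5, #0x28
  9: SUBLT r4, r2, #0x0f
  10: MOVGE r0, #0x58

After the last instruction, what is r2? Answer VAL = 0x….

0: ✓ CMP  NZCV=1000
1: · MOVPL
2: ✓ SUBLT  r2←0x65
3: · MOVEQ
4: ✓ CMP  NZCV=0010
5: ✓ ADDGT  r5←0x95
6: · MOVMI
7: ✓ CMP  NZCV=1001
8: · SUBPL
9: · SUBLT
10: ✓ MOVGE  r0←0x58

VAL = 0x65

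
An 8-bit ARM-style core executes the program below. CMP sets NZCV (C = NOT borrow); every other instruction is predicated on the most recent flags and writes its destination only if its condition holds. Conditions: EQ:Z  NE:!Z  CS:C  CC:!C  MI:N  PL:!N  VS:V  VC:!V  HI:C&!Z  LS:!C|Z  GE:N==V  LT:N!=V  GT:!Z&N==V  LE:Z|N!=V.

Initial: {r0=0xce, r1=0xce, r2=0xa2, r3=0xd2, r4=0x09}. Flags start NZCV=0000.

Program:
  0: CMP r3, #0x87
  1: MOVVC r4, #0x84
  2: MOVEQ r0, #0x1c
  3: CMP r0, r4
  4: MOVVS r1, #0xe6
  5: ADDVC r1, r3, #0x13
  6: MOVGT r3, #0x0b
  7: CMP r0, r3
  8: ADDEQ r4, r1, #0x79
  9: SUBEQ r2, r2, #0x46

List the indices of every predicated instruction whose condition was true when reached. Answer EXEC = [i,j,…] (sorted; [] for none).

[0] flags=0010 → (cmp)
[1] flags=0010 VC?T → r4=0x84
[2] flags=0010 EQ?F → skip
[3] flags=0010 → (cmp)
[4] flags=0010 VS?F → skip
[5] flags=0010 VC?T → r1=0xe5
[6] flags=0010 GT?T → r3=0x0b
[7] flags=1010 → (cmp)
[8] flags=1010 EQ?F → skip
[9] flags=1010 EQ?F → skip

EXEC = [1,5,6]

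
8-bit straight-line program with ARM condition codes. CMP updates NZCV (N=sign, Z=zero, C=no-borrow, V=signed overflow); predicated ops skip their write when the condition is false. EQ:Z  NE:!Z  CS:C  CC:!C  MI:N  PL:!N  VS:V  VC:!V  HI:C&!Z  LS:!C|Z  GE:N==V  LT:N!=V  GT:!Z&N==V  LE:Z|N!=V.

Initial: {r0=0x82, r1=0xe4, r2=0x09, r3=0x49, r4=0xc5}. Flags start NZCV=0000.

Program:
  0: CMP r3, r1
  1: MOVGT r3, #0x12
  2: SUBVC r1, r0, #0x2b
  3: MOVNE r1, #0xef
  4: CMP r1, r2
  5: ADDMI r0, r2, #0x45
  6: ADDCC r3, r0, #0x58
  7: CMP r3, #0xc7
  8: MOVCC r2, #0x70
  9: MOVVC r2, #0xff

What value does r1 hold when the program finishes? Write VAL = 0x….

[0] flags=0000 → (cmp)
[1] flags=0000 GT?T → r3=0x12
[2] flags=0000 VC?T → r1=0x57
[3] flags=0000 NE?T → r1=0xef
[4] flags=1010 → (cmp)
[5] flags=1010 MI?T → r0=0x4e
[6] flags=1010 CC?F → skip
[7] flags=0000 → (cmp)
[8] flags=0000 CC?T → r2=0x70
[9] flags=0000 VC?T → r2=0xff

VAL = 0xef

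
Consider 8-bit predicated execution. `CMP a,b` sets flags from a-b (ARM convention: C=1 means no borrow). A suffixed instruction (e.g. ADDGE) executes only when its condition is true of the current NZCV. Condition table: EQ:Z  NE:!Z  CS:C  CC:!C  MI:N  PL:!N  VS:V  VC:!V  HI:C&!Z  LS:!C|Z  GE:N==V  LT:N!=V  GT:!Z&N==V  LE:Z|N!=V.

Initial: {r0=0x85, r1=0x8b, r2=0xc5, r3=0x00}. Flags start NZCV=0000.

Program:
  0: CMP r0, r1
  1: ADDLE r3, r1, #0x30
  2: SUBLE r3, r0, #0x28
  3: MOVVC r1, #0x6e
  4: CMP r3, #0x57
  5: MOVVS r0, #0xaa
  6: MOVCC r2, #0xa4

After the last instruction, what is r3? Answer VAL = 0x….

[0] flags=1000 → (cmp)
[1] flags=1000 LE?T → r3=0xbb
[2] flags=1000 LE?T → r3=0x5d
[3] flags=1000 VC?T → r1=0x6e
[4] flags=0010 → (cmp)
[5] flags=0010 VS?F → skip
[6] flags=0010 CC?F → skip

VAL = 0x5d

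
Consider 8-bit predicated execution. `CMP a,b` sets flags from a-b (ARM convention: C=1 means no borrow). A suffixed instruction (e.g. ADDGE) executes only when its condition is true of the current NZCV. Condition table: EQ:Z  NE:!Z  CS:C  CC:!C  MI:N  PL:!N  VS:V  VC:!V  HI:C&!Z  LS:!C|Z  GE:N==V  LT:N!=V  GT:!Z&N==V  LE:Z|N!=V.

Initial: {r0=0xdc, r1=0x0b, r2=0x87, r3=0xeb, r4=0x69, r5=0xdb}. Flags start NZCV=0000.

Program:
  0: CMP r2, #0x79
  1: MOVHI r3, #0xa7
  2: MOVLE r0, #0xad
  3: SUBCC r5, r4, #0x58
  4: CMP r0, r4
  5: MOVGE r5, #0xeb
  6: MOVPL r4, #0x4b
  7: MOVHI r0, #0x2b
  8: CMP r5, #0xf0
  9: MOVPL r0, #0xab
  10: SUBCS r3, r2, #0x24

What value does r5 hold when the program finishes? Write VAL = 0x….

[0] flags=0011 → (cmp)
[1] flags=0011 HI?T → r3=0xa7
[2] flags=0011 LE?T → r0=0xad
[3] flags=0011 CC?F → skip
[4] flags=0011 → (cmp)
[5] flags=0011 GE?F → skip
[6] flags=0011 PL?T → r4=0x4b
[7] flags=0011 HI?T → r0=0x2b
[8] flags=1000 → (cmp)
[9] flags=1000 PL?F → skip
[10] flags=1000 CS?F → skip

VAL = 0xdb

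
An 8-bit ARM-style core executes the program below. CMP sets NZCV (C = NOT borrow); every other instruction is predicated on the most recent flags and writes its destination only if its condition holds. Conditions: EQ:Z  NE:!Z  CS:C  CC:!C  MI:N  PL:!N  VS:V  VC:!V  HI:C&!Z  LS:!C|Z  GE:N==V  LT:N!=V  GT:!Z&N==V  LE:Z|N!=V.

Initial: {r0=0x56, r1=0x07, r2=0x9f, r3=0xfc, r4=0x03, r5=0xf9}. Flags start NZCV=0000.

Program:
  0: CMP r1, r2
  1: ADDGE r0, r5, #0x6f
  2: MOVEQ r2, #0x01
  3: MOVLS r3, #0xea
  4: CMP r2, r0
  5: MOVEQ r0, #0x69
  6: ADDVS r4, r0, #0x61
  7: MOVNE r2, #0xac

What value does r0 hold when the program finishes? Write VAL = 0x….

[0] flags=0000 → (cmp)
[1] flags=0000 GE?T → r0=0x68
[2] flags=0000 EQ?F → skip
[3] flags=0000 LS?T → r3=0xea
[4] flags=0011 → (cmp)
[5] flags=0011 EQ?F → skip
[6] flags=0011 VS?T → r4=0xc9
[7] flags=0011 NE?T → r2=0xac

VAL = 0x68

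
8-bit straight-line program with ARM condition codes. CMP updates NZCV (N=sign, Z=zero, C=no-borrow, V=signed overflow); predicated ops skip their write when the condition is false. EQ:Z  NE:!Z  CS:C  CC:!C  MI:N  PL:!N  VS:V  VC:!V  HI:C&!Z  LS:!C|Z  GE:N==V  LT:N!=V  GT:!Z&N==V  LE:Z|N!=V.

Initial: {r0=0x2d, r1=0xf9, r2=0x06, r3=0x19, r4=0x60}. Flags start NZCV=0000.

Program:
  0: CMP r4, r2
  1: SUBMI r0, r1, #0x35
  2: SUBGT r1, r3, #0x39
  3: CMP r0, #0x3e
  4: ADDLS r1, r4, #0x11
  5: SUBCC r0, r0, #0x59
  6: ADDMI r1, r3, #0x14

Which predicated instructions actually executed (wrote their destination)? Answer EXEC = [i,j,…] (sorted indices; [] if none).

EXEC = [2,4,5,6]

[0] flags=0010 → (cmp)
[1] flags=0010 MI?F → skip
[2] flags=0010 GT?T → r1=0xe0
[3] flags=1000 → (cmp)
[4] flags=1000 LS?T → r1=0x71
[5] flags=1000 CC?T → r0=0xd4
[6] flags=1000 MI?T → r1=0x2d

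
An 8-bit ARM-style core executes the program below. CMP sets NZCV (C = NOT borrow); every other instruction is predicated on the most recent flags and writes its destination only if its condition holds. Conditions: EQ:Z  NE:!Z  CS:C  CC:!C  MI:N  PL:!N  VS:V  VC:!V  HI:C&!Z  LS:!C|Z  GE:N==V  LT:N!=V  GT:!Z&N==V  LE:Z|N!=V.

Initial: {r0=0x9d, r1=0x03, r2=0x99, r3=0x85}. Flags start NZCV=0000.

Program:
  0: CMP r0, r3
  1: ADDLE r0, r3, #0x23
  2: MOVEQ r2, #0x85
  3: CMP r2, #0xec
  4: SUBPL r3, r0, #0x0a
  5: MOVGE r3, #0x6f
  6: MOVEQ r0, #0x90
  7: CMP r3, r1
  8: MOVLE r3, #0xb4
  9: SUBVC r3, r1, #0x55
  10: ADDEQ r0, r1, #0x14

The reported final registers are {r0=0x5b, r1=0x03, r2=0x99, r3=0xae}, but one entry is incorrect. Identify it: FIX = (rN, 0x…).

[0] flags=0010 → (cmp)
[1] flags=0010 LE?F → skip
[2] flags=0010 EQ?F → skip
[3] flags=1000 → (cmp)
[4] flags=1000 PL?F → skip
[5] flags=1000 GE?F → skip
[6] flags=1000 EQ?F → skip
[7] flags=1010 → (cmp)
[8] flags=1010 LE?T → r3=0xb4
[9] flags=1010 VC?T → r3=0xae
[10] flags=1010 EQ?F → skip

FIX = (r0, 0x9d)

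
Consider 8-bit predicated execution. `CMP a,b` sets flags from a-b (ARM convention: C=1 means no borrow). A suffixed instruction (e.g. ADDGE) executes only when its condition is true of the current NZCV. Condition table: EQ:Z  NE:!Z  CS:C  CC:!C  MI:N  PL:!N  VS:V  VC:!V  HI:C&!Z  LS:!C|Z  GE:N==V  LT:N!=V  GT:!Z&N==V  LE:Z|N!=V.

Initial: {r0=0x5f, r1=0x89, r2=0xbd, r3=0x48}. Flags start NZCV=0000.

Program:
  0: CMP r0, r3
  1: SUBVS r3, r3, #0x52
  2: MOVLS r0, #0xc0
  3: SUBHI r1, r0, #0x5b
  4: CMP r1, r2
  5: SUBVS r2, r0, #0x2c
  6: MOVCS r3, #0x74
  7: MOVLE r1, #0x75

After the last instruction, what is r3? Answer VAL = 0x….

[0] flags=0010 → (cmp)
[1] flags=0010 VS?F → skip
[2] flags=0010 LS?F → skip
[3] flags=0010 HI?T → r1=0x04
[4] flags=0000 → (cmp)
[5] flags=0000 VS?F → skip
[6] flags=0000 CS?F → skip
[7] flags=0000 LE?F → skip

VAL = 0x48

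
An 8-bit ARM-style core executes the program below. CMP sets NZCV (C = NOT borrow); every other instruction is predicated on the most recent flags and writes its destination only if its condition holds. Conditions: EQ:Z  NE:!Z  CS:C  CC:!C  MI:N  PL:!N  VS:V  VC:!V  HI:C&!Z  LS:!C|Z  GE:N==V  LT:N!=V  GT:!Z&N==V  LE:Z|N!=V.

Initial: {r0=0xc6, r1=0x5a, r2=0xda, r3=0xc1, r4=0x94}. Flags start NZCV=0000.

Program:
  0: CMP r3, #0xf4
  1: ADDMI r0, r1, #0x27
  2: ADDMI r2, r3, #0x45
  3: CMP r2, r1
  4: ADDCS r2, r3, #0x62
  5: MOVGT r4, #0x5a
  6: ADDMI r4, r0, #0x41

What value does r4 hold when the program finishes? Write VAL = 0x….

0: ✓ CMP  NZCV=1000
1: ✓ ADDMI  r0←0x81
2: ✓ ADDMI  r2←0x06
3: ✓ CMP  NZCV=1000
4: · ADDCS
5: · MOVGT
6: ✓ ADDMI  r4←0xc2

VAL = 0xc2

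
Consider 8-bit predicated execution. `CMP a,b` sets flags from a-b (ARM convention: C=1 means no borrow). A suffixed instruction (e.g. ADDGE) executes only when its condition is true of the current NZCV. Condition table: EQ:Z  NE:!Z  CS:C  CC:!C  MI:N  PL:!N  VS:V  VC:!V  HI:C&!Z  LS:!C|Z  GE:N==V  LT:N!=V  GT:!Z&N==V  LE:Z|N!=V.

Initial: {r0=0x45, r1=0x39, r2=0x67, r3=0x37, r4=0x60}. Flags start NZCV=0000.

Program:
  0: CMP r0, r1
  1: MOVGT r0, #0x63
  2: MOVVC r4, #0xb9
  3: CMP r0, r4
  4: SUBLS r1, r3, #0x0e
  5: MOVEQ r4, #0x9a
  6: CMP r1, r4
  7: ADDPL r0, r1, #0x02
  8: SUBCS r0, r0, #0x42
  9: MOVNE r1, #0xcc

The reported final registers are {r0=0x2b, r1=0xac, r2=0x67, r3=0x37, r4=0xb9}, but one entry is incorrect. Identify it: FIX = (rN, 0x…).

[0] flags=0010 → (cmp)
[1] flags=0010 GT?T → r0=0x63
[2] flags=0010 VC?T → r4=0xb9
[3] flags=1001 → (cmp)
[4] flags=1001 LS?T → r1=0x29
[5] flags=1001 EQ?F → skip
[6] flags=0000 → (cmp)
[7] flags=0000 PL?T → r0=0x2b
[8] flags=0000 CS?F → skip
[9] flags=0000 NE?T → r1=0xcc

FIX = (r1, 0xcc)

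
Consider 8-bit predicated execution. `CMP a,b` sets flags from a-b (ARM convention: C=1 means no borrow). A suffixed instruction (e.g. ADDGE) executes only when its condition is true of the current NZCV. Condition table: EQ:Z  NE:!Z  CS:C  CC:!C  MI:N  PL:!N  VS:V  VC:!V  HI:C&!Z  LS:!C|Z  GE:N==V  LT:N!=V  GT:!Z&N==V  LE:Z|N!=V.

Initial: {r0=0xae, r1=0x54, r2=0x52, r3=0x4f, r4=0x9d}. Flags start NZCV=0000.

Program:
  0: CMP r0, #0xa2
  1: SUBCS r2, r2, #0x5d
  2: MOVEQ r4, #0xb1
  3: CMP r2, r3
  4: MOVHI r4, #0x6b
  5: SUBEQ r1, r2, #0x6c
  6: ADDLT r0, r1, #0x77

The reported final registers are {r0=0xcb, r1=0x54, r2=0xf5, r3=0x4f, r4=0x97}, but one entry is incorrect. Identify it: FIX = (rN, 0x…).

0: ✓ CMP  NZCV=0010
1: ✓ SUBCS  r2←0xf5
2: · MOVEQ
3: ✓ CMP  NZCV=1010
4: ✓ MOVHI  r4←0x6b
5: · SUBEQ
6: ✓ ADDLT  r0←0xcb

FIX = (r4, 0x6b)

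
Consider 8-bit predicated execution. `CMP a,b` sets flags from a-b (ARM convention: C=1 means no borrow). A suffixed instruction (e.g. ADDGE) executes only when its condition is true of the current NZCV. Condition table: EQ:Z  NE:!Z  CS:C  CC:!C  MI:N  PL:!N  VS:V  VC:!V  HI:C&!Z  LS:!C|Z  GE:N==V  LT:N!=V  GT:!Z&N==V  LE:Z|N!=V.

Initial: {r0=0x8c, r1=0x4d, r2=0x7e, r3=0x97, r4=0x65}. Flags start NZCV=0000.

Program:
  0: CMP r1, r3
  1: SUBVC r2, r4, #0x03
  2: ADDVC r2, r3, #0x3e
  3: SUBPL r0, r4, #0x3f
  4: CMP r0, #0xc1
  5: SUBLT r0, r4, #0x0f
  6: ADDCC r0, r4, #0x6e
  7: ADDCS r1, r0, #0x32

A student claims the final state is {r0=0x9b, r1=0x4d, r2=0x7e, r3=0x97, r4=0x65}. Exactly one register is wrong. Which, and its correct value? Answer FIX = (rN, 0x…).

FIX = (r0, 0xd3)

[0] flags=1001 → (cmp)
[1] flags=1001 VC?F → skip
[2] flags=1001 VC?F → skip
[3] flags=1001 PL?F → skip
[4] flags=1000 → (cmp)
[5] flags=1000 LT?T → r0=0x56
[6] flags=1000 CC?T → r0=0xd3
[7] flags=1000 CS?F → skip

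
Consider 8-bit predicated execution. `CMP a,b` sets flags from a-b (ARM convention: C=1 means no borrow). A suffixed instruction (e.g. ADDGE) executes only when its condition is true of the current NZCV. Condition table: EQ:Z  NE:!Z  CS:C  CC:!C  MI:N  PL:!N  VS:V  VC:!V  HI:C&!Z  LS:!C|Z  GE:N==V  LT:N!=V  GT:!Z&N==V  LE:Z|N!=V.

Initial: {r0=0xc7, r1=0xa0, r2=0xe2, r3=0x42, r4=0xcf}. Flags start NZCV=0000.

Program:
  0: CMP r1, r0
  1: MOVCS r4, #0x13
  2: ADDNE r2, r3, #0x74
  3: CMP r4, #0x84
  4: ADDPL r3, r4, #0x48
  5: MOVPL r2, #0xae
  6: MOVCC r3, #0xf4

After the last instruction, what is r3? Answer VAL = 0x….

[0] flags=1000 → (cmp)
[1] flags=1000 CS?F → skip
[2] flags=1000 NE?T → r2=0xb6
[3] flags=0010 → (cmp)
[4] flags=0010 PL?T → r3=0x17
[5] flags=0010 PL?T → r2=0xae
[6] flags=0010 CC?F → skip

VAL = 0x17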